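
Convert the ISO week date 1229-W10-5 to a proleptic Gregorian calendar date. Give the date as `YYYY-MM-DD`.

1229-03-09

ISO week 1 of 1229 is the week containing the first Thursday of 1229.
Week 10, day 5 (Friday) lands on 1229-03-09.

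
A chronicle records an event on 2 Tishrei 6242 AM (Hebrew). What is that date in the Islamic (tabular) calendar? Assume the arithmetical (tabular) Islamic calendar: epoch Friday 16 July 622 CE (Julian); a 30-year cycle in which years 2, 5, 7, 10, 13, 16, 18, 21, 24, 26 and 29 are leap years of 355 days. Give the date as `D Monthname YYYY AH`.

1 Rabi' al-Thani 1917 AH

The source date corresponds to 26 September 2481 in the Gregorian calendar (JDN 2627496).
That day falls on 1 Rabi' al-Thani 1917 AH in the tabular Islamic calendar.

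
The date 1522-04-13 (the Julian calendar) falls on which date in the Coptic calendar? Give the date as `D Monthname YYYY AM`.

18 Parmouti 1238 AM

The source date corresponds to 23 April 1522 in the proleptic Gregorian calendar (JDN 2277071).
That day falls on 18 Parmouti 1238 AM in the Coptic calendar.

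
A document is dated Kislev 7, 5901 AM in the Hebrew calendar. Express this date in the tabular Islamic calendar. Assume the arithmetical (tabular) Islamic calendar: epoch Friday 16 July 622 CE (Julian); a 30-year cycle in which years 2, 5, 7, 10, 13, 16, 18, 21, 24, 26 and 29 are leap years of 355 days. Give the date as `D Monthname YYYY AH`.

The source date corresponds to 17 November 2140 in the Gregorian calendar (JDN 2503000).
That day falls on 7 Dhu al-Hijjah 1565 AH in the tabular Islamic calendar.

7 Dhu al-Hijjah 1565 AH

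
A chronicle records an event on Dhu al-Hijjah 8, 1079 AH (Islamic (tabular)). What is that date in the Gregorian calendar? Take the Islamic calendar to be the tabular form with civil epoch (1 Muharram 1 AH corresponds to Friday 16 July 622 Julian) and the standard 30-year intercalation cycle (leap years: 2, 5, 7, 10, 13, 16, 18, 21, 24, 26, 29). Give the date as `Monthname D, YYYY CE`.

May 9, 1669 CE

Both dates share Julian Day Number 2330779; in the Gregorian calendar that is 9 May 1669 CE.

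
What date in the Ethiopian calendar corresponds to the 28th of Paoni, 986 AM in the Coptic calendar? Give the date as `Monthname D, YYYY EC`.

Sene 28, 1262 EC

Both dates share Julian Day Number 2185098; in the Ethiopian calendar that is 28 Sene 1262 EC.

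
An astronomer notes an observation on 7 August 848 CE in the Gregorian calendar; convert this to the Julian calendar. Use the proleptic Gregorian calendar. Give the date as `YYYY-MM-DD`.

0848-08-03

For dates in this range the Gregorian date is 4 days ahead of the Julian.
7 August 848 Gregorian − 4 days → 3 August 848 Julian.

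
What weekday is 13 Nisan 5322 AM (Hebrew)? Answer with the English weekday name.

This is JDN 2291656 (29 March 1562 Gregorian).
Since JDN mod 7 = 3 (0 = Monday), the day is Thursday.

Thursday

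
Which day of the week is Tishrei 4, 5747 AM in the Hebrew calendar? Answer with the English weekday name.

Tuesday

Equivalently 7 October 1986 Gregorian, JDN 2446711.
2446711 ≡ 1 (mod 7); counting from Monday = 0 gives Tuesday.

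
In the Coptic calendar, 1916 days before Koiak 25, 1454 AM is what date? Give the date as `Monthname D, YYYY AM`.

Counting 1916 days back from JDN 2355852 reaches JDN 2353936, which is Thout 25, 1449 AM.

Thout 25, 1449 AM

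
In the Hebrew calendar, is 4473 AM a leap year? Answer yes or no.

Hebrew year 4473 is year 8 of its 19-year Metonic cycle; leap years are at positions 3, 6, 8, 11, 14, 17, 19, so it is a leap year (13 months).

yes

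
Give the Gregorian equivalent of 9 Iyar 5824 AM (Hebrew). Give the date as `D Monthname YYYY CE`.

Both dates share Julian Day Number 2475036; in the Gregorian calendar that is 25 April 2064 CE.

25 April 2064 CE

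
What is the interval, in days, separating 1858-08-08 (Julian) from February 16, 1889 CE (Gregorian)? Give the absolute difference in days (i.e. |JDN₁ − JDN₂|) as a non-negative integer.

First date → JDN 2399912; second date → JDN 2411050.
The interval is |2399912 − 2411050| = 11138 days.

11138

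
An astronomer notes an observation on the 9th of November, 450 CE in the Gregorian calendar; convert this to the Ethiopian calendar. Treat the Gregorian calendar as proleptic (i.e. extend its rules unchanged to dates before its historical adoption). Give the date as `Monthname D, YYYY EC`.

Both dates share Julian Day Number 1885732; in the Ethiopian calendar that is 12 Hidar 443 EC.

Hidar 12, 443 EC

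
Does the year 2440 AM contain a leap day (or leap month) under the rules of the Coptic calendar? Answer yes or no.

no

2440 mod 4 = 0; in the Coptic calendar a year is leap when year mod 4 = 3, so it is a common year.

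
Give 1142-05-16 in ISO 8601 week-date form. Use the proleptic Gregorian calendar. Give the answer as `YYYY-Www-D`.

The weekday is Saturday (ISO weekday 6).
That Saturday belongs to ISO week 20 of ISO year 1142.

1142-W20-6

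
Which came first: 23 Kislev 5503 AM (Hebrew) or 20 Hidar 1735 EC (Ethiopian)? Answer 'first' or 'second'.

second

The two dates have Julian Day Numbers 2357666 and 2357643 respectively.
Since 2357643 < 2357666, the second date comes first.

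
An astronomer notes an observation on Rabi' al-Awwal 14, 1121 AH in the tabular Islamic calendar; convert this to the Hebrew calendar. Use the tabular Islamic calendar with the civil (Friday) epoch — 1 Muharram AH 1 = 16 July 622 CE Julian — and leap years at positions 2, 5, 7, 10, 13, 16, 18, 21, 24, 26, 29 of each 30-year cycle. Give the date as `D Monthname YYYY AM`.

Julian Day Number of the source date = 2345403.
Converting JDN 2345403 to the Hebrew calendar gives 15 Sivan 5469 AM.

15 Sivan 5469 AM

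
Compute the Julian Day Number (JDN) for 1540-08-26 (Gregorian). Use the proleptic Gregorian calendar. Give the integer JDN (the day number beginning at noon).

JDN 2400001 is 17 November 1858 CE (Gregorian), MJD 0; the target day is −116230 days from there, so JDN = 2283771.

2283771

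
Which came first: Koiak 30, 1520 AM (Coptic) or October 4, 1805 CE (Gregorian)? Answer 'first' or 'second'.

Converting both to JDN: 2379964 vs 2380599; the smaller is the first.

first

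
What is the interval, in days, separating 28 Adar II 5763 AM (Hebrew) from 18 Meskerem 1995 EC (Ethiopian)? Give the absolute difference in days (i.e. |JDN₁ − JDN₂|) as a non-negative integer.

185

First date → JDN 2452731; second date → JDN 2452546.
The interval is |2452731 − 2452546| = 185 days.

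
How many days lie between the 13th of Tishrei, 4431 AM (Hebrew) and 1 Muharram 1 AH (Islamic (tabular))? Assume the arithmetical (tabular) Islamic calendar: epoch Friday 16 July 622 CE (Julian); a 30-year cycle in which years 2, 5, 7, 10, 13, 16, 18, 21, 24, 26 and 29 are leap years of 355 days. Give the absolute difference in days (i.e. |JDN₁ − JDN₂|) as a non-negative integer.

17611

JDN of the first date = 1966051.
JDN of the second date = 1948440.
|1948440 − 1966051| = 17611.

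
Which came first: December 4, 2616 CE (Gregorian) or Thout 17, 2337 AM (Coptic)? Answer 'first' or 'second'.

first

First date → JDN 2676872; second date → JDN 2678270.
JDN 2676872 < JDN 2678270, so the first date is earlier.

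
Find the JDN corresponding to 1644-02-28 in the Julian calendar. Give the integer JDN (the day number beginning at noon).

2321587

In the Gregorian calendar the same day is 9 March 1644.
JDN 2451545 is 1 January 2000 CE (Gregorian); the target day is −129958 days from there, so JDN = 2321587.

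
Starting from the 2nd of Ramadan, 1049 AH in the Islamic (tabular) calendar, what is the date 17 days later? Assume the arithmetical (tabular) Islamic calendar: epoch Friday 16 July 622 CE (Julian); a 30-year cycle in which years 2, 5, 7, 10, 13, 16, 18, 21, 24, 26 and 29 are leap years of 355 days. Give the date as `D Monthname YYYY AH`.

19 Ramadan 1049 AH

Counting 17 days forward from JDN 2320053 reaches JDN 2320070, which is 19 Ramadan 1049 AH.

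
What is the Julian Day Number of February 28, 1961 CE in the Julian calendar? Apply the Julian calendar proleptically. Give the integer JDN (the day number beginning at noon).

In the Gregorian calendar the same day is 13 March 1961.
JDN 2400001 is 17 November 1858 CE (Gregorian), MJD 0; the target day is +37371 days from there, so JDN = 2437372.

2437372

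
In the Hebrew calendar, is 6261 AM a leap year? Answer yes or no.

Hebrew year 6261 is year 10 of its 19-year Metonic cycle; leap years are at positions 3, 6, 8, 11, 14, 17, 19, so it is a common year (12 months).

no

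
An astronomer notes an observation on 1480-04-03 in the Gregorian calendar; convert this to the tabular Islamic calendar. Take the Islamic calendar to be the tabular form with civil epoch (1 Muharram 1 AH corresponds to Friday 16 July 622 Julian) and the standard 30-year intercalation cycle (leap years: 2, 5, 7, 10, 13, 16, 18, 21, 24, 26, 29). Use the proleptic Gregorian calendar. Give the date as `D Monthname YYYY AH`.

13 Muharram 885 AH

Both dates share Julian Day Number 2261712; in the tabular Islamic calendar that is 13 Muharram 885 AH.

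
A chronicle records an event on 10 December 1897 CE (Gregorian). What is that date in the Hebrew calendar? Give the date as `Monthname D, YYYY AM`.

Kislev 15, 5658 AM

Both dates share Julian Day Number 2414269; in the Hebrew calendar that is 15 Kislev 5658 AM.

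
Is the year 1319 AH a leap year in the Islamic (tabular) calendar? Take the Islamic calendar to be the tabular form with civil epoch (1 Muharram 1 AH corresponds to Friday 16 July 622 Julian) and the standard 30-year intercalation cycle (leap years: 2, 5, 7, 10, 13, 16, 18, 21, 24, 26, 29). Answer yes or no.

Year 1319 AH is year 29 of its 30-year cycle; leap positions are 2, 5, 7, 10, 13, 16, 18, 21, 24, 26, 29, so it is a leap year (355 days).

yes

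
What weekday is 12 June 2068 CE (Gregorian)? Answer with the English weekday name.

JDN 2476545 mod 7 = 1, and JDN 0 was a Monday, so this is a Tuesday.

Tuesday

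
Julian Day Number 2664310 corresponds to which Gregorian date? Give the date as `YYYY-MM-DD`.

JDN 2451545 is 1 Jan 2000; 2664310 is +212765 days from there.

2582-07-13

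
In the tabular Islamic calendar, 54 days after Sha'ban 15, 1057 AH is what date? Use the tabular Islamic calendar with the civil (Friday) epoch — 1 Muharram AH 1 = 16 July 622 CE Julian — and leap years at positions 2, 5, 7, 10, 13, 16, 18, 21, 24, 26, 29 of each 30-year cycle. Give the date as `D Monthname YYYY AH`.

10 Shawwal 1057 AH

Counting 54 days forward from JDN 2322872 reaches JDN 2322926, which is 10 Shawwal 1057 AH.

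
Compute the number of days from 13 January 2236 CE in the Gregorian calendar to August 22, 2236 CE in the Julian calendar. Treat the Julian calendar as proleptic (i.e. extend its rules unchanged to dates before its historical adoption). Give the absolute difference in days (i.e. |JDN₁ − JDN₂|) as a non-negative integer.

237

JDN of the first date = 2537754.
JDN of the second date = 2537991.
|2537991 − 2537754| = 237.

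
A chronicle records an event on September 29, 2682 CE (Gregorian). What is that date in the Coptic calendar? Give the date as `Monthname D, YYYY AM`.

Both dates share Julian Day Number 2700912; in the Coptic calendar that is 14 Thout 2399 AM.

Thout 14, 2399 AM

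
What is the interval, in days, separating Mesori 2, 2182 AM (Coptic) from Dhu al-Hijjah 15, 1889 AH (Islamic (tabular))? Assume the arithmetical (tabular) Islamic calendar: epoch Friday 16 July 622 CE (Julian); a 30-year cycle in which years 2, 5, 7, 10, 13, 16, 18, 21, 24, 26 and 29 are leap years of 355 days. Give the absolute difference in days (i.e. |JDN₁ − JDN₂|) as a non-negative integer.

4148

JDN of the first date = 2621971.
JDN of the second date = 2617823.
|2617823 − 2621971| = 4148.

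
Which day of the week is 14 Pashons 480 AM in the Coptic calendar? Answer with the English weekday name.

Equivalently 13 May 764 Gregorian, JDN 2000238.
2000238 ≡ 2 (mod 7); counting from Monday = 0 gives Wednesday.

Wednesday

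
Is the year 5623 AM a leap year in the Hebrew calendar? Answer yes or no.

Hebrew year 5623 is year 18 of its 19-year Metonic cycle; leap years are at positions 3, 6, 8, 11, 14, 17, 19, so it is a common year (12 months).

no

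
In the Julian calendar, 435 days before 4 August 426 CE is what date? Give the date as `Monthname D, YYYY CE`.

May 26, 425 CE

JDN of 4 August 426 CE = 1876870.
1876870 − 435 = 1876435.
JDN 1876435 in the Julian calendar is May 26, 425 CE.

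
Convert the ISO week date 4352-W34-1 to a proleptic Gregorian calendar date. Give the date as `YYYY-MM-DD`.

4352-08-18

ISO week 1 of 4352 is the week containing the first Thursday of 4352.
Week 34, day 1 (Monday) lands on 4352-08-18.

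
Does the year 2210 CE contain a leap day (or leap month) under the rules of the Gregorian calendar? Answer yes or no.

no

2210 is not divisible by 4, so it is a common year.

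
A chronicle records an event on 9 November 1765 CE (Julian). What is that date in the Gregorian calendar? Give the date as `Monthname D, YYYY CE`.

November 20, 1765 CE

The Julian–Gregorian offset here is 11 days (Julian trailing).
9 November 1765 Julian + 11 days → 20 November 1765 Gregorian.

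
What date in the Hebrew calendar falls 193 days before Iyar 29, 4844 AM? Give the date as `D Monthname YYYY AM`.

Counting 193 days back from JDN 2117116 reaches JDN 2116923, which is 12 Cheshvan 4844 AM.

12 Cheshvan 4844 AM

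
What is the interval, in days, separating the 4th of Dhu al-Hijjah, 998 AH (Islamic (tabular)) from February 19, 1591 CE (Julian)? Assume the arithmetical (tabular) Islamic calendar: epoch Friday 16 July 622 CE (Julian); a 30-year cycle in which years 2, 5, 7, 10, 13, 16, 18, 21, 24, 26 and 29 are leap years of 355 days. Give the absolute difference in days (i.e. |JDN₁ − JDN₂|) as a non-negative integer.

First date → JDN 2302072; second date → JDN 2302220.
The interval is |2302072 − 2302220| = 148 days.

148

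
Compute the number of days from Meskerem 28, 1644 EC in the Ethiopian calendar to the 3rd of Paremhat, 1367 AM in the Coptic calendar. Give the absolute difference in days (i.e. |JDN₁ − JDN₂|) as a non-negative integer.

First date → JDN 2324354; second date → JDN 2324143.
The interval is |2324354 − 2324143| = 211 days.

211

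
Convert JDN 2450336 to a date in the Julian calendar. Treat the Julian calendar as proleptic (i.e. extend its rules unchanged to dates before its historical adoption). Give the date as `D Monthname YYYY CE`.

The Gregorian equivalent of JDN 2450336 is 9 September 1996.
In the Julian calendar that day is 27 August 1996 CE.

27 August 1996 CE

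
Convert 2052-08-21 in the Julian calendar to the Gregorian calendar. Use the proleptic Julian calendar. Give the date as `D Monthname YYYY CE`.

For dates in this range the Gregorian date is 13 days ahead of the Julian.
21 August 2052 Julian + 13 days → 3 September 2052 Gregorian.

3 September 2052 CE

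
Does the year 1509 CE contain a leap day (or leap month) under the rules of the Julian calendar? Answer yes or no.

1509 mod 4 = 1, so it is a common year in the Julian calendar.

no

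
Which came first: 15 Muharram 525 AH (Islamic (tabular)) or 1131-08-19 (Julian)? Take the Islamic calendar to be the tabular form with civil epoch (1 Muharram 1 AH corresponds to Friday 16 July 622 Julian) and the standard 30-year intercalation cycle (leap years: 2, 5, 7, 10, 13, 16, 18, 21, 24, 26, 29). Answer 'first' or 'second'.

First date → JDN 2134142; second date → JDN 2134386.
JDN 2134142 < JDN 2134386, so the first date is earlier.

first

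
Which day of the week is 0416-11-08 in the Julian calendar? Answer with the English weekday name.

Wednesday

This is JDN 1873314 (9 November 416 Gregorian).
Since JDN mod 7 = 2 (0 = Monday), the day is Wednesday.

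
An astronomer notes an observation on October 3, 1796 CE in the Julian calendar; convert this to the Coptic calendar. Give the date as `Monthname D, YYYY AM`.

The source date corresponds to 14 October 1796 in the Gregorian calendar (JDN 2377323).
That day falls on 6 Paopi 1513 AM in the Coptic calendar.

Paopi 6, 1513 AM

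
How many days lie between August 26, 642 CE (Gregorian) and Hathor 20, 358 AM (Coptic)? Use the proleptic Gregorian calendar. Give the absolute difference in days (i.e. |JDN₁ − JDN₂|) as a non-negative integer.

First date → JDN 1955783; second date → JDN 1955503.
The interval is |1955783 − 1955503| = 280 days.

280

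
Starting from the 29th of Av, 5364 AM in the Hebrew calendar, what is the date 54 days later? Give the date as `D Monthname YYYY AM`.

The starting date is JDN 2307146; 2307146 + 54 = 2307200.
JDN 2307200 corresponds to 24 Tishrei 5365 AM.

24 Tishrei 5365 AM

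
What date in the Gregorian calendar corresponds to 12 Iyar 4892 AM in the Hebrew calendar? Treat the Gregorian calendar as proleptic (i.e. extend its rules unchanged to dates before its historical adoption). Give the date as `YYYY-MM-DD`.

1132-05-06

Julian Day Number of the source date = 2134640.
Converting JDN 2134640 to the Gregorian calendar gives 6 May 1132 CE.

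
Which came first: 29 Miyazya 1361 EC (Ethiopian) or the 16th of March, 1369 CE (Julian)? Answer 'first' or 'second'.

First date → JDN 2221199; second date → JDN 2221160.
JDN 2221160 < JDN 2221199, so the second date is earlier.

second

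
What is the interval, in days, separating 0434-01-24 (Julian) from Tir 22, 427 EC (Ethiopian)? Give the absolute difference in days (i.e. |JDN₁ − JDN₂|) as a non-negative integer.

358

First date → JDN 1879600; second date → JDN 1879958.
The interval is |1879600 − 1879958| = 358 days.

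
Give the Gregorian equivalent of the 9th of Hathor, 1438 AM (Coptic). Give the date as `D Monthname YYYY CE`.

16 November 1721 CE

Julian Day Number of the source date = 2349962.
Converting JDN 2349962 to the Gregorian calendar gives 16 November 1721 CE.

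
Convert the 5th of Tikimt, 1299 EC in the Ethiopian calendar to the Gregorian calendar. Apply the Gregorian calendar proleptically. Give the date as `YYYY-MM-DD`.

1306-10-10

Both dates share Julian Day Number 2198349; in the Gregorian calendar that is 10 October 1306 CE.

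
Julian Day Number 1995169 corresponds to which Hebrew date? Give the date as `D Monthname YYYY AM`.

13 Tammuz 4510 AM

The proleptic Gregorian equivalent of JDN 1995169 is 27 June 750.
In the Hebrew calendar that day is 13 Tammuz 4510 AM.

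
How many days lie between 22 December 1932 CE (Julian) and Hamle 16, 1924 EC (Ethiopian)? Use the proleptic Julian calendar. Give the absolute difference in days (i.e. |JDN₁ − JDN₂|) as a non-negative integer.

JDN of the first date = 2427077.
JDN of the second date = 2426912.
|2426912 − 2427077| = 165.

165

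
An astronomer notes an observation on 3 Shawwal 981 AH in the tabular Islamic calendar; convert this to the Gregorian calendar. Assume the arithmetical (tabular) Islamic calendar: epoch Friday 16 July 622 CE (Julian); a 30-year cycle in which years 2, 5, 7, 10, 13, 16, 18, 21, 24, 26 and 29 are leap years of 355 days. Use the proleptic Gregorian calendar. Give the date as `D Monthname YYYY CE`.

Both dates share Julian Day Number 2295987; in the Gregorian calendar that is 5 February 1574 CE.

5 February 1574 CE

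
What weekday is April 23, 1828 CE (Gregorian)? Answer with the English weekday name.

JDN 2388836 mod 7 = 2, and JDN 0 was a Monday, so this is a Wednesday.

Wednesday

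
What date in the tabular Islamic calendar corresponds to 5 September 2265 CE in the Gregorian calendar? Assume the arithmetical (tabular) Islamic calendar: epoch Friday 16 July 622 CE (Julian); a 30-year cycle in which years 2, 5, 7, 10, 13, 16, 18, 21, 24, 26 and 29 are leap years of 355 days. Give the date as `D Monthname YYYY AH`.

Both dates share Julian Day Number 2548582; in the tabular Islamic calendar that is 23 Rajab 1694 AH.

23 Rajab 1694 AH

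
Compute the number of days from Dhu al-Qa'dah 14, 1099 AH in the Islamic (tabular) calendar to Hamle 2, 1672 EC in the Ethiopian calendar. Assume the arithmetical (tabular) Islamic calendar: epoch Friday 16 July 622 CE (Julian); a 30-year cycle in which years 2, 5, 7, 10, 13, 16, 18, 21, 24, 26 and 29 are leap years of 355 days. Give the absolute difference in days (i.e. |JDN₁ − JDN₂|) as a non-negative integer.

2988

First date → JDN 2337843; second date → JDN 2334855.
The interval is |2337843 − 2334855| = 2988 days.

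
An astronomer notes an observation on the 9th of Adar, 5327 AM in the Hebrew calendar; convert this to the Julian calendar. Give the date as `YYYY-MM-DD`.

1567-02-18

Julian Day Number of the source date = 2293453.
Converting JDN 2293453 to the Julian calendar gives 18 February 1567 CE.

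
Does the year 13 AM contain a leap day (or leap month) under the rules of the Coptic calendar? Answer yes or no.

no

13 mod 4 = 1; in the Coptic calendar a year is leap when year mod 4 = 3, so it is a common year.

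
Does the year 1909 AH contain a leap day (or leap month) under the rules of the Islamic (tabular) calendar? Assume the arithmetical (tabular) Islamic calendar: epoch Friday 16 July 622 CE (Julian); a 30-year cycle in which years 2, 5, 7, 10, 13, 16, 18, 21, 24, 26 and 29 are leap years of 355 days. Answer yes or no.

Year 1909 AH is year 19 of its 30-year cycle; leap positions are 2, 5, 7, 10, 13, 16, 18, 21, 24, 26, 29, so it is a common year (354 days).

no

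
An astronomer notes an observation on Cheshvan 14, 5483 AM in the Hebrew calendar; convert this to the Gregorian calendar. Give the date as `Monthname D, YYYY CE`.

Both dates share Julian Day Number 2350305; in the Gregorian calendar that is 25 October 1722 CE.

October 25, 1722 CE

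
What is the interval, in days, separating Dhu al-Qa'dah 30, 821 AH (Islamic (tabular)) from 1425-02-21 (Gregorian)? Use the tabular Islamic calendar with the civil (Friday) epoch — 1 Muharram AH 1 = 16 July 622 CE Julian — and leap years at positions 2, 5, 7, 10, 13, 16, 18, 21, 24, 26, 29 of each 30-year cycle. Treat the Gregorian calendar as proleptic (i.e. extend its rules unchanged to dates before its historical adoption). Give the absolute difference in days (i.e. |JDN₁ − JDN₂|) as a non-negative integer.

2237

JDN of the first date = 2239345.
JDN of the second date = 2241582.
|2241582 − 2239345| = 2237.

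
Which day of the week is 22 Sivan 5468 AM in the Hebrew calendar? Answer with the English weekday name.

This is JDN 2345055 (10 June 1708 Gregorian).
Since JDN mod 7 = 6 (0 = Monday), the day is Sunday.

Sunday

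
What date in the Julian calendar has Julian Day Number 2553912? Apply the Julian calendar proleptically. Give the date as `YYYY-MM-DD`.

JDN 2553912 is 9 April 2280 in the Gregorian calendar.
In the Julian calendar that day is 2280-03-25.

2280-03-25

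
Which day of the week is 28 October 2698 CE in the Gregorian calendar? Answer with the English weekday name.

2706785 ≡ 4 (mod 7); counting from Monday = 0 gives Friday.

Friday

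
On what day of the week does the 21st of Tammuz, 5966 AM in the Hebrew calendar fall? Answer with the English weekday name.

Monday

In the Gregorian calendar this is 28 July 2206 (JDN 2526993).
Since JDN mod 7 = 0 (0 = Monday), the day is Monday.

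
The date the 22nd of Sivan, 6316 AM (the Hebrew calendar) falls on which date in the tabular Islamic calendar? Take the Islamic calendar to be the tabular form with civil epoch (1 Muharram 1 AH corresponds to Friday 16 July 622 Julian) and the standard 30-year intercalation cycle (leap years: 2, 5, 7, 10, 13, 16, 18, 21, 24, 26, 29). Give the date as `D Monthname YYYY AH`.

The source date corresponds to 2 July 2556 in the Gregorian calendar (JDN 2654803).
That day falls on 22 Rabi' al-Thani 1994 AH in the tabular Islamic calendar.

22 Rabi' al-Thani 1994 AH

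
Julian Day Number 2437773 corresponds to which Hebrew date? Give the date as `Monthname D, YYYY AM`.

Nisan 14, 5722 AM

The Gregorian equivalent of JDN 2437773 is 18 April 1962.
In the Hebrew calendar that day is Nisan 14, 5722 AM.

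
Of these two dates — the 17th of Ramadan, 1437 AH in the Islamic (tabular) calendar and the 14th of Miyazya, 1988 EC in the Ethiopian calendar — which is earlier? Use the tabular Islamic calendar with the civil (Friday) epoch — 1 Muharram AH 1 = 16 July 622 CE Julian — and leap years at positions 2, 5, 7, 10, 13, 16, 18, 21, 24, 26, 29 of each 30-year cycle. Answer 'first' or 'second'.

second

The two dates have Julian Day Numbers 2457563 and 2450196 respectively.
Since 2450196 < 2457563, the second date comes first.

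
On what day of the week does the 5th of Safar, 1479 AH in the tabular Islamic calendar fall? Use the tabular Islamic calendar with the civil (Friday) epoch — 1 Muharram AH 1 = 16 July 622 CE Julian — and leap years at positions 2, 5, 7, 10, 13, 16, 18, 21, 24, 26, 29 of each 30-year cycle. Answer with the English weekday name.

Thursday

In the Gregorian calendar this is 17 August 2056 (JDN 2472228).
2472228 ≡ 3 (mod 7); counting from Monday = 0 gives Thursday.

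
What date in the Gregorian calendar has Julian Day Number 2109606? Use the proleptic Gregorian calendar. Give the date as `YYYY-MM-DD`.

JDN 2451545 is 1 Jan 2000; 2109606 is −341939 days from there.

1063-10-21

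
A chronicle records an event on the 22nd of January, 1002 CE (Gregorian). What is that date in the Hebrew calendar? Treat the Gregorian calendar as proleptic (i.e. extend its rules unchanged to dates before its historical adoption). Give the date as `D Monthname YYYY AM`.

Julian Day Number of the source date = 2087054.
Converting JDN 2087054 to the Hebrew calendar gives 29 Tevet 4762 AM.

29 Tevet 4762 AM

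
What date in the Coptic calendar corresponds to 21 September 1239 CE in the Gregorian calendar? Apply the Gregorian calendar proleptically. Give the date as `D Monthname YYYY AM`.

16 Thout 956 AM

Both dates share Julian Day Number 2173859; in the Coptic calendar that is 16 Thout 956 AM.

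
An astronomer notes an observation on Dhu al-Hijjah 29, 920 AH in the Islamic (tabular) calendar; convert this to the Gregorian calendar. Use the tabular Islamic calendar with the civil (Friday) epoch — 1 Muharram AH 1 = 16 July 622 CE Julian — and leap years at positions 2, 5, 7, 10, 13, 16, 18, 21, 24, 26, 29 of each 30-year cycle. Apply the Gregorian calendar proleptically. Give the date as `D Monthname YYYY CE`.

Both dates share Julian Day Number 2274456; in the Gregorian calendar that is 24 February 1515 CE.

24 February 1515 CE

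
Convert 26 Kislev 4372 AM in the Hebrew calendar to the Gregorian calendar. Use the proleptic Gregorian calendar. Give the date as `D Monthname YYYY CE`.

10 December 611 CE

Julian Day Number of the source date = 1944566.
Converting JDN 1944566 to the Gregorian calendar gives 10 December 611 CE.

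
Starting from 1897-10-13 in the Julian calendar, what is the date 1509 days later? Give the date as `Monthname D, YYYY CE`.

November 30, 1901 CE

Counting 1509 days forward from JDN 2414223 reaches JDN 2415732, which is November 30, 1901 CE.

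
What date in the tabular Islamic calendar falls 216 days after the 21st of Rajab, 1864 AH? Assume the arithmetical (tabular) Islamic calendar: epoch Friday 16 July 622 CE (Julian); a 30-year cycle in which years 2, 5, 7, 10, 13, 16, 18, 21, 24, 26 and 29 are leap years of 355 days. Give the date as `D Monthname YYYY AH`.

1 Rabi' al-Awwal 1865 AH

JDN of the 21st of Rajab, 1864 AH = 2608822.
2608822 + 216 = 2609038.
JDN 2609038 in the tabular Islamic calendar is 1 Rabi' al-Awwal 1865 AH.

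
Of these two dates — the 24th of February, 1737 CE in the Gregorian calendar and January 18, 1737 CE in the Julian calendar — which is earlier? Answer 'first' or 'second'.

Converting both to JDN: 2355541 vs 2355515; the smaller is the second.

second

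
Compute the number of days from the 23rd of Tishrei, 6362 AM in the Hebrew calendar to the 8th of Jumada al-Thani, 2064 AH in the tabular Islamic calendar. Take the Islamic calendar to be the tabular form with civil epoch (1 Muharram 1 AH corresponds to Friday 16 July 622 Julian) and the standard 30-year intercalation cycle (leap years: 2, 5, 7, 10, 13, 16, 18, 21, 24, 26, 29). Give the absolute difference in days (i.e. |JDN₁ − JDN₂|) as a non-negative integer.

8314

JDN of the first date = 2671339.
JDN of the second date = 2679653.
|2679653 − 2671339| = 8314.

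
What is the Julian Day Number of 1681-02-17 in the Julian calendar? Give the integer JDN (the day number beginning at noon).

2335091

In the Gregorian calendar the same day is 27 February 1681.
JDN 2400001 is 17 November 1858 CE (Gregorian), MJD 0; the target day is −64910 days from there, so JDN = 2335091.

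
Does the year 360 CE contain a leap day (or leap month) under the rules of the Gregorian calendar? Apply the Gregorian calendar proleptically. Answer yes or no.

yes

360 is divisible by 4 and not by 100, so it is a leap year.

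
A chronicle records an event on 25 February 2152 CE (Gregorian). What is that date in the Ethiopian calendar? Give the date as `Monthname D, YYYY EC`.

Yekatit 16, 2144 EC

Julian Day Number of the source date = 2507117.
Converting JDN 2507117 to the Ethiopian calendar gives 16 Yekatit 2144 EC.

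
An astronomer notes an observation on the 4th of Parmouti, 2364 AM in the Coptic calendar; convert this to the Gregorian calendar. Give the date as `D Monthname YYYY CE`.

Both dates share Julian Day Number 2688329; in the Gregorian calendar that is 17 April 2648 CE.

17 April 2648 CE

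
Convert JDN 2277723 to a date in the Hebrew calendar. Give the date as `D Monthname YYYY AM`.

The proleptic Gregorian equivalent of JDN 2277723 is 4 February 1524.
In the Hebrew calendar that day is 20 Shevat 5284 AM.

20 Shevat 5284 AM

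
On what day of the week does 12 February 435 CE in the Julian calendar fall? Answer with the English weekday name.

Tuesday

Equivalently 13 February 435 Gregorian, JDN 1879984.
Since JDN mod 7 = 1 (0 = Monday), the day is Tuesday.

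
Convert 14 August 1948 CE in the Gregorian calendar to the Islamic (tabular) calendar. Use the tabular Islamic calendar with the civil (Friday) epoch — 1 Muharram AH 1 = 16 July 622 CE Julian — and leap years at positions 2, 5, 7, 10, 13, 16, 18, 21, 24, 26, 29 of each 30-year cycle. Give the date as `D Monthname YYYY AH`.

8 Shawwal 1367 AH

Both dates share Julian Day Number 2432778; in the tabular Islamic calendar that is 8 Shawwal 1367 AH.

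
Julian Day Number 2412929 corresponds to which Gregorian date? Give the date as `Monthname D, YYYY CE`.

April 10, 1894 CE

JDN 2451545 is 1 Jan 2000; 2412929 is −38616 days from there.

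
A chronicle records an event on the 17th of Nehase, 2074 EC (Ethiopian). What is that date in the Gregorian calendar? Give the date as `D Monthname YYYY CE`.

Julian Day Number of the source date = 2481730.
Converting JDN 2481730 to the Gregorian calendar gives 23 August 2082 CE.

23 August 2082 CE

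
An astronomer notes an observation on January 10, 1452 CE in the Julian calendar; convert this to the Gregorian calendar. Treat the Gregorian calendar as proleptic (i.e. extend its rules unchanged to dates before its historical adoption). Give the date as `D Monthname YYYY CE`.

19 January 1452 CE

For dates in this range the Gregorian date is 9 days ahead of the Julian.
10 January 1452 Julian + 9 days → 19 January 1452 Gregorian.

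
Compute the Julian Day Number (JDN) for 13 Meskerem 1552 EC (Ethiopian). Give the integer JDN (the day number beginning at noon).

2290736

Equivalently 21 September 1559 (proleptic Gregorian).
JDN 2400001 is 17 November 1858 CE (Gregorian), MJD 0; the target day is −109265 days from there, so JDN = 2290736.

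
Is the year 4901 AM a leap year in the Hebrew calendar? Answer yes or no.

no

Hebrew year 4901 is year 18 of its 19-year Metonic cycle; leap years are at positions 3, 6, 8, 11, 14, 17, 19, so it is a common year (12 months).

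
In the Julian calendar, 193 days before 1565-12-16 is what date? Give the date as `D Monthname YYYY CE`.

Counting 193 days back from JDN 2293024 reaches JDN 2292831, which is 6 June 1565 CE.

6 June 1565 CE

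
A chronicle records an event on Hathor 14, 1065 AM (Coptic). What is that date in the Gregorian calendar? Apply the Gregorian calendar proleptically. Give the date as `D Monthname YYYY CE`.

18 November 1348 CE

Both dates share Julian Day Number 2213729; in the Gregorian calendar that is 18 November 1348 CE.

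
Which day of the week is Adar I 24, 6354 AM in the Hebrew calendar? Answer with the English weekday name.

Equivalently 7 March 2594 Gregorian, JDN 2668565.
2668565 ≡ 4 (mod 7); counting from Monday = 0 gives Friday.

Friday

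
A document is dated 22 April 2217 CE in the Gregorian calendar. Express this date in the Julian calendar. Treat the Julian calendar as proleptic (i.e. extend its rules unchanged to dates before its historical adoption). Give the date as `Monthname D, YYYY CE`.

For dates in this range the Gregorian date is 15 days ahead of the Julian.
22 April 2217 Gregorian − 15 days → 7 April 2217 Julian.

April 7, 2217 CE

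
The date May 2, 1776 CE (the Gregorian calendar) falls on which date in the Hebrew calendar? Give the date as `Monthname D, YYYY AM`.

Julian Day Number of the source date = 2369853.
Converting JDN 2369853 to the Hebrew calendar gives 13 Iyar 5536 AM.

Iyar 13, 5536 AM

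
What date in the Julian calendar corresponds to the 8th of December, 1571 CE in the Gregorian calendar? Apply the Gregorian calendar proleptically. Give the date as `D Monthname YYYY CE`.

At this point the Julian calendar is 10 days behind the Gregorian.
8 December 1571 Gregorian − 10 days → 28 November 1571 Julian.

28 November 1571 CE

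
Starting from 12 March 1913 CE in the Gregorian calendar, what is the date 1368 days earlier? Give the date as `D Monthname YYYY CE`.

13 June 1909 CE

Counting 1368 days back from JDN 2419839 reaches JDN 2418471, which is 13 June 1909 CE.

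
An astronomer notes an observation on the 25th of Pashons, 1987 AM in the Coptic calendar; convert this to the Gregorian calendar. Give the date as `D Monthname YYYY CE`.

Both dates share Julian Day Number 2550680; in the Gregorian calendar that is 4 June 2271 CE.

4 June 2271 CE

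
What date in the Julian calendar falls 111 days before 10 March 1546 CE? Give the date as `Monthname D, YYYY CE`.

JDN of 10 March 1546 CE = 2285803.
2285803 − 111 = 2285692.
JDN 2285692 in the Julian calendar is November 19, 1545 CE.

November 19, 1545 CE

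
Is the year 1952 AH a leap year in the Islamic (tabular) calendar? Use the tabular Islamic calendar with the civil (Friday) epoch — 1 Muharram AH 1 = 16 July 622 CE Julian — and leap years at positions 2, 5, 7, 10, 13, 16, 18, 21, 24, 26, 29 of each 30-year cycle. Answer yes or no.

Year 1952 AH is year 2 of its 30-year cycle; leap positions are 2, 5, 7, 10, 13, 16, 18, 21, 24, 26, 29, so it is a leap year (355 days).

yes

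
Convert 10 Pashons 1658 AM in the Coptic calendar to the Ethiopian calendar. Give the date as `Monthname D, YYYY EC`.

The source date corresponds to 18 May 1942 in the Gregorian calendar (JDN 2430498).
That day falls on 10 Ginbot 1934 EC in the Ethiopian calendar.

Ginbot 10, 1934 EC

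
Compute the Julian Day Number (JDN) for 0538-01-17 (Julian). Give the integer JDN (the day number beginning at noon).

1917579

In the proleptic Gregorian calendar the same day is 19 January 538.
JDN 2400001 is 17 November 1858 CE (Gregorian), MJD 0; the target day is −482422 days from there, so JDN = 1917579.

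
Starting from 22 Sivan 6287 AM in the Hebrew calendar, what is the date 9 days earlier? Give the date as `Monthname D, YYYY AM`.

Sivan 13, 6287 AM

Counting 9 days back from JDN 2644200 reaches JDN 2644191, which is Sivan 13, 6287 AM.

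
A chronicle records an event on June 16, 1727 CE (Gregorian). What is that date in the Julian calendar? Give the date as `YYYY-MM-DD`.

1727-06-05

At this point the Julian calendar is 11 days behind the Gregorian.
16 June 1727 Gregorian − 11 days → 5 June 1727 Julian.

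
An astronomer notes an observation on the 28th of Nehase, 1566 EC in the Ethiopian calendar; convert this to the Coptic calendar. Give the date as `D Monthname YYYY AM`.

28 Mesori 1290 AM

Both dates share Julian Day Number 2296194; in the Coptic calendar that is 28 Mesori 1290 AM.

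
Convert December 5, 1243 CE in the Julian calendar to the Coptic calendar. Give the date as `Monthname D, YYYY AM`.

Koiak 8, 960 AM

Both dates share Julian Day Number 2175402; in the Coptic calendar that is 8 Koiak 960 AM.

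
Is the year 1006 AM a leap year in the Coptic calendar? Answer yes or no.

no

1006 mod 4 = 2; in the Coptic calendar a year is leap when year mod 4 = 3, so it is a common year.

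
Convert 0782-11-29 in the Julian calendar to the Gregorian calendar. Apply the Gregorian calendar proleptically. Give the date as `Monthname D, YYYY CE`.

For dates in this range the Gregorian date is 4 days ahead of the Julian.
29 November 782 Julian + 4 days → 3 December 782 Gregorian.

December 3, 782 CE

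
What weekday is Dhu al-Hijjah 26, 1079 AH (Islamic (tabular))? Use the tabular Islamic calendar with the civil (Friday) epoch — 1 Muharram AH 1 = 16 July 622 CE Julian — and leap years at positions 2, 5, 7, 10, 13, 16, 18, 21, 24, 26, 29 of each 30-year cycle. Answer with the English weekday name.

This is JDN 2330797 (27 May 1669 Gregorian).
2330797 ≡ 0 (mod 7); counting from Monday = 0 gives Monday.

Monday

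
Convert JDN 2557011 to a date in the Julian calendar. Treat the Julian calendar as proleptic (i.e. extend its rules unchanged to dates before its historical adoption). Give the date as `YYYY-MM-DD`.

The Gregorian equivalent of JDN 2557011 is 3 October 2288.
In the Julian calendar that day is 2288-09-18.

2288-09-18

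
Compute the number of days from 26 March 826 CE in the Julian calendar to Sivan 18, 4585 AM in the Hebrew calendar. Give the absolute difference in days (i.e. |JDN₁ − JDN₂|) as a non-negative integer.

First date → JDN 2022839; second date → JDN 2022547.
The interval is |2022839 − 2022547| = 292 days.

292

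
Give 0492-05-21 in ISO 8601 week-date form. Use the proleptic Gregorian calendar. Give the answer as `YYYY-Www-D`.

0492-W21-3

The weekday is Wednesday (ISO weekday 3).
That Wednesday belongs to ISO week 21 of ISO year 492.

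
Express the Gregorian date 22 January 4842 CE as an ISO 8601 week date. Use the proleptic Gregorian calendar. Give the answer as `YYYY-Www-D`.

4842-W04-3

The weekday is Wednesday (ISO weekday 3).
That Wednesday belongs to ISO week 4 of ISO year 4842.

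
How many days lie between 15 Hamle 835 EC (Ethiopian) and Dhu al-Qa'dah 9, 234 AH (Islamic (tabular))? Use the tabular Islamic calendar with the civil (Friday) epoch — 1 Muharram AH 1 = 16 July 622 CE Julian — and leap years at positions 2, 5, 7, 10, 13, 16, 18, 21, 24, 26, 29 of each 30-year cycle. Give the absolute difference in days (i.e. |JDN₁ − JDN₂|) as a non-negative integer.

2157

JDN of the first date = 2029153.
JDN of the second date = 2031310.
|2031310 − 2029153| = 2157.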